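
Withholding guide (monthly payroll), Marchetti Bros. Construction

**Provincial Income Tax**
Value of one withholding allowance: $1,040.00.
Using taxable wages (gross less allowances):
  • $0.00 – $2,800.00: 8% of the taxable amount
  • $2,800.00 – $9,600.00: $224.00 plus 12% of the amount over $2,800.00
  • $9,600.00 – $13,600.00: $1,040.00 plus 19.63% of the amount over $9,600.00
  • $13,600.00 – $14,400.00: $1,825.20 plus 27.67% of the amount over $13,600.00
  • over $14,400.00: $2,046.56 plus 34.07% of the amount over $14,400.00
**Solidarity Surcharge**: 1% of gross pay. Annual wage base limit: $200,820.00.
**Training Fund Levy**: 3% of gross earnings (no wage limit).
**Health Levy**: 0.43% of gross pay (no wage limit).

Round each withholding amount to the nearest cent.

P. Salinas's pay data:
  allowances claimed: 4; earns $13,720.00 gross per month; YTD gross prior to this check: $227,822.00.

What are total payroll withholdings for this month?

$1,505.80

Provincial Income Tax: taxable = $13,720.00 − 4×$1,040.00 = $9,560.00
  $224.00 + 12% × ($9,560.00 − $2,800.00) = $224.00 + 12% × $6,760.00 = $1,035.20
Solidarity Surcharge: YTD $227,822.00 ≥ cap $200,820.00 → $0.00
Training Fund Levy: 3% × $13,720.00 = $411.60
Health Levy: 0.43% × $13,720.00 = $59.00
Total: $1,035.20 + $0.00 + $411.60 + $59.00 = $1,505.80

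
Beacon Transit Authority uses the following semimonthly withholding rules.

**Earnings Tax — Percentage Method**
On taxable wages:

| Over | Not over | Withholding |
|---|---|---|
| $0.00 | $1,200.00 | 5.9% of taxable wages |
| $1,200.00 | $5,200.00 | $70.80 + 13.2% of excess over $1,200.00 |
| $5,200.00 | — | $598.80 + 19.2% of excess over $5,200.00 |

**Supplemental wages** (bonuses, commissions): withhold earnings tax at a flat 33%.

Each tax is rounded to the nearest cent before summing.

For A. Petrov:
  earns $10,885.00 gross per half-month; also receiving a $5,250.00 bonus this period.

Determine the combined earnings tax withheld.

$3,422.82

Earnings Tax: taxable = $10,885.00
  $598.80 + 19.2% × ($10,885.00 − $5,200.00) = $598.80 + 19.2% × $5,685.00 = $1,690.32
Supplemental (33% flat on bonus): 33% × $5,250.00 = $1,732.50
Total earnings tax: $1,690.32 + $1,732.50 = $3,422.82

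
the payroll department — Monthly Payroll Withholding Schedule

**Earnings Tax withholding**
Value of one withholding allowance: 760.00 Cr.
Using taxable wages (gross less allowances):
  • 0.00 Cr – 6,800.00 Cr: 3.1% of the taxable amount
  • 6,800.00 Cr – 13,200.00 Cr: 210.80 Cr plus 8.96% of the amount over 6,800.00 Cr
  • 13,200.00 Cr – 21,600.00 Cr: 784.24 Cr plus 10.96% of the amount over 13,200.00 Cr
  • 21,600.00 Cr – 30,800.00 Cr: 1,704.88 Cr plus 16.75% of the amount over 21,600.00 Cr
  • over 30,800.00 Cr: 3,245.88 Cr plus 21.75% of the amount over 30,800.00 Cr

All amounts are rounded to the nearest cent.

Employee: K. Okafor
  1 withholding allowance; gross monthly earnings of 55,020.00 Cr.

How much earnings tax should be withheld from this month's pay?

8,348.43 Cr

Earnings Tax: taxable = 55,020.00 Cr − 1×760.00 Cr = 54,260.00 Cr
  3,245.88 Cr + 21.75% × (54,260.00 Cr − 30,800.00 Cr) = 3,245.88 Cr + 21.75% × 23,460.00 Cr = 8,348.43 Cr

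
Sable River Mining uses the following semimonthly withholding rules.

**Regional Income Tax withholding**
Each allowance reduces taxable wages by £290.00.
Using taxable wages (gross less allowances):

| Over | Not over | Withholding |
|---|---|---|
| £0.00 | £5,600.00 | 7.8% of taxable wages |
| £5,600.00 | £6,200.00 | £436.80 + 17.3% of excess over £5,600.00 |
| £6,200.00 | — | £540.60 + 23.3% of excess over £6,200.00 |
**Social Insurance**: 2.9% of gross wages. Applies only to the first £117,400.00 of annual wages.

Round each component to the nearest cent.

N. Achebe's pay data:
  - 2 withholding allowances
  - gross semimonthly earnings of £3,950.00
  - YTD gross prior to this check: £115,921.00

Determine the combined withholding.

£305.75

Regional Income Tax: taxable = £3,950.00 − 2×£290.00 = £3,370.00
  7.8% × £3,370.00 = £262.86
Social Insurance: cap £117,400.00 − YTD £115,921.00 = £1,479.00 subject; 2.9% × £1,479.00 = £42.89
Total: £262.86 + £42.89 = £305.75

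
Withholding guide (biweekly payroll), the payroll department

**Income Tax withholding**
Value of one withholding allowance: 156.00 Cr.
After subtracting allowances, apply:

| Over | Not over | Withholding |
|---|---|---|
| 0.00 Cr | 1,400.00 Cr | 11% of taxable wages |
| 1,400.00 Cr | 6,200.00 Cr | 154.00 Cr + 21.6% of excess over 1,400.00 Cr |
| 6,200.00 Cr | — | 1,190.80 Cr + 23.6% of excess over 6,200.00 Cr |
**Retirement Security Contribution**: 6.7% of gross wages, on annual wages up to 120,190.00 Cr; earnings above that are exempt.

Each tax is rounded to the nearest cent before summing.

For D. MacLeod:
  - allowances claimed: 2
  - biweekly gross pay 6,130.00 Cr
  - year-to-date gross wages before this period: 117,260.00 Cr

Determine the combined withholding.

Income Tax: taxable = 6,130.00 Cr − 2×156.00 Cr = 5,818.00 Cr
  154.00 Cr + 21.6% × (5,818.00 Cr − 1,400.00 Cr) = 154.00 Cr + 21.6% × 4,418.00 Cr = 1,108.29 Cr
Retirement Security Contribution: cap 120,190.00 Cr − YTD 117,260.00 Cr = 2,930.00 Cr subject; 6.7% × 2,930.00 Cr = 196.31 Cr
Total: 1,108.29 Cr + 196.31 Cr = 1,304.60 Cr

1,304.60 Cr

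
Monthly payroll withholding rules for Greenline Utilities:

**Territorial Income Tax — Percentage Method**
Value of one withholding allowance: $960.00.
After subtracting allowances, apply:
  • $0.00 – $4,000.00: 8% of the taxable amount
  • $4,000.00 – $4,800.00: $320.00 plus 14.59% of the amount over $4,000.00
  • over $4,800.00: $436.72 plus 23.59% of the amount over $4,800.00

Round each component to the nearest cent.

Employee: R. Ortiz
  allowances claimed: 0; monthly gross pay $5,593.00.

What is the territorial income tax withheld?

Territorial Income Tax: taxable = $5,593.00
  $436.72 + 23.59% × ($5,593.00 − $4,800.00) = $436.72 + 23.59% × $793.00 = $623.79

$623.79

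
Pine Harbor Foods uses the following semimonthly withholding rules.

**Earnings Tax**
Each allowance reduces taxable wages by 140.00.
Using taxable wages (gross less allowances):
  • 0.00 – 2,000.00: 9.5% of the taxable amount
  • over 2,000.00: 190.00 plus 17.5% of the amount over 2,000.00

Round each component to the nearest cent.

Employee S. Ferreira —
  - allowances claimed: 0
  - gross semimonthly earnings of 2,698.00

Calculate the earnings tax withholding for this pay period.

312.15

Earnings Tax: taxable = 2,698.00
  190.00 + 17.5% × (2,698.00 − 2,000.00) = 190.00 + 17.5% × 698.00 = 312.15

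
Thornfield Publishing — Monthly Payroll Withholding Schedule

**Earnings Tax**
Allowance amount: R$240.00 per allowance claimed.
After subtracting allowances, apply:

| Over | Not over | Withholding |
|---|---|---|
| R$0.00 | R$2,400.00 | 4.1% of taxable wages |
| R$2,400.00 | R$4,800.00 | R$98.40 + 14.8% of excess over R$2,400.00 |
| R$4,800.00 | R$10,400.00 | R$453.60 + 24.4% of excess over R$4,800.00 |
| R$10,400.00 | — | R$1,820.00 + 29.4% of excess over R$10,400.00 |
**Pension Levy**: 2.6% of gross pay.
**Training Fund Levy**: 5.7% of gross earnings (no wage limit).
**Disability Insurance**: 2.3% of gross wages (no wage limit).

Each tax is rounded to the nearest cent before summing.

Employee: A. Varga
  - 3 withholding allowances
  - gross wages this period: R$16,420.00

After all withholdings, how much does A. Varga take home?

Earnings Tax: taxable = R$16,420.00 − 3×R$240.00 = R$15,700.00
  R$1,820.00 + 29.4% × (R$15,700.00 − R$10,400.00) = R$1,820.00 + 29.4% × R$5,300.00 = R$3,378.20
Pension Levy: 2.6% × R$16,420.00 = R$426.92
Training Fund Levy: 5.7% × R$16,420.00 = R$935.94
Disability Insurance: 2.3% × R$16,420.00 = R$377.66
Total withheld: R$3,378.20 + R$426.92 + R$935.94 + R$377.66 = R$5,118.72
Net pay: R$16,420.00 − R$5,118.72 = R$11,301.28

R$11,301.28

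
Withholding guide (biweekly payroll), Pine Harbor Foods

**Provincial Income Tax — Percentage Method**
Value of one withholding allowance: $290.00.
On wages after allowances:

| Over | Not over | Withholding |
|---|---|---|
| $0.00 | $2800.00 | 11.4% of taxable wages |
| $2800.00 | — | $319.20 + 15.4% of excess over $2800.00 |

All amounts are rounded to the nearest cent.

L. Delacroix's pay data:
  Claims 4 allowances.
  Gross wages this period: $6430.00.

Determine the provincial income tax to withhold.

$699.58

Provincial Income Tax: taxable = $6430.00 − 4×$290.00 = $5270.00
  $319.20 + 15.4% × ($5270.00 − $2800.00) = $319.20 + 15.4% × $2470.00 = $699.58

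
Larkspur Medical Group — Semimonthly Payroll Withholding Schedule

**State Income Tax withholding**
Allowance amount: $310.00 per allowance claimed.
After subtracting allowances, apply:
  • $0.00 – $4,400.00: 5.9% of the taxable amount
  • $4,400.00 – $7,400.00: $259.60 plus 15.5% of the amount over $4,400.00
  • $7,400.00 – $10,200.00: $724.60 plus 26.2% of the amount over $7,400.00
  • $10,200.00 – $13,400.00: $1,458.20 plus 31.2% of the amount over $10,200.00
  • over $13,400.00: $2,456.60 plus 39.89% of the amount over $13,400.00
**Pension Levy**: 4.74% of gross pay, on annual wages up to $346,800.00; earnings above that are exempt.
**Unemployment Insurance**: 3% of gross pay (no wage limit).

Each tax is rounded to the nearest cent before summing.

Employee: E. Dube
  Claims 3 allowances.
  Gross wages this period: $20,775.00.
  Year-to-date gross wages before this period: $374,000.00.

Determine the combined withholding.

$5,650.76

State Income Tax: taxable = $20,775.00 − 3×$310.00 = $19,845.00
  $2,456.60 + 39.89% × ($19,845.00 − $13,400.00) = $2,456.60 + 39.89% × $6,445.00 = $5,027.51
Pension Levy: YTD $374,000.00 ≥ cap $346,800.00 → $0.00
Unemployment Insurance: 3% × $20,775.00 = $623.25
Total: $5,027.51 + $0.00 + $623.25 = $5,650.76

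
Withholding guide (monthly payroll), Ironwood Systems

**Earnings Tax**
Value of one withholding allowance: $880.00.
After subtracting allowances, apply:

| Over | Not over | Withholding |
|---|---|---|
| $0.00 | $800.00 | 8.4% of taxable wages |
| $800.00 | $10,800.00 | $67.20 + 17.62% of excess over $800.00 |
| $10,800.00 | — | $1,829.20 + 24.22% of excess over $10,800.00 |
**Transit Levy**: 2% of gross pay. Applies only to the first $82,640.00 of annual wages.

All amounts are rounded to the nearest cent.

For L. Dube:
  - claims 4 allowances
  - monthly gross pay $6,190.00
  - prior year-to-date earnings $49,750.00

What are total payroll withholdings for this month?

$520.49

Earnings Tax: taxable = $6,190.00 − 4×$880.00 = $2,670.00
  $67.20 + 17.62% × ($2,670.00 − $800.00) = $67.20 + 17.62% × $1,870.00 = $396.69
Transit Levy: 2% × $6,190.00 = $123.80
Total: $396.69 + $123.80 = $520.49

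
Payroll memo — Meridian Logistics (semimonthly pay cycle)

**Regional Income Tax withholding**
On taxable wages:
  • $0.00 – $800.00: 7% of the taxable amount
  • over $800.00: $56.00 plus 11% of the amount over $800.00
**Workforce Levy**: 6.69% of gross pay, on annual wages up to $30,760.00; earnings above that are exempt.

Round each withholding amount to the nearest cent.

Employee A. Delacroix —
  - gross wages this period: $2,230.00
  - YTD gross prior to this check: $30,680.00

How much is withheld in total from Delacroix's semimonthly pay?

Regional Income Tax: taxable = $2,230.00
  $56.00 + 11% × ($2,230.00 − $800.00) = $56.00 + 11% × $1,430.00 = $213.30
Workforce Levy: cap $30,760.00 − YTD $30,680.00 = $80.00 subject; 6.69% × $80.00 = $5.35
Total: $213.30 + $5.35 = $218.65

$218.65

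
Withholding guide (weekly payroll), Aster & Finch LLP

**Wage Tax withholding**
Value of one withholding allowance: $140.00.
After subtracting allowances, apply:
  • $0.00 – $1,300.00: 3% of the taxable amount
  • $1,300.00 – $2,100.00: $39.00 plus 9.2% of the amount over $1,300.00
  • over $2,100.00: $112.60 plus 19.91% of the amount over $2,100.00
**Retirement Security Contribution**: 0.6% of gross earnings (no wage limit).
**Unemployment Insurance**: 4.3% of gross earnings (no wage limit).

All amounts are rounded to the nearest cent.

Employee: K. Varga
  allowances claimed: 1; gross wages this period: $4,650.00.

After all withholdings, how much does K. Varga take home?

$3,829.72

Wage Tax: taxable = $4,650.00 − 1×$140.00 = $4,510.00
  $112.60 + 19.91% × ($4,510.00 − $2,100.00) = $112.60 + 19.91% × $2,410.00 = $592.43
Retirement Security Contribution: 0.6% × $4,650.00 = $27.90
Unemployment Insurance: 4.3% × $4,650.00 = $199.95
Total withheld: $592.43 + $27.90 + $199.95 = $820.28
Net pay: $4,650.00 − $820.28 = $3,829.72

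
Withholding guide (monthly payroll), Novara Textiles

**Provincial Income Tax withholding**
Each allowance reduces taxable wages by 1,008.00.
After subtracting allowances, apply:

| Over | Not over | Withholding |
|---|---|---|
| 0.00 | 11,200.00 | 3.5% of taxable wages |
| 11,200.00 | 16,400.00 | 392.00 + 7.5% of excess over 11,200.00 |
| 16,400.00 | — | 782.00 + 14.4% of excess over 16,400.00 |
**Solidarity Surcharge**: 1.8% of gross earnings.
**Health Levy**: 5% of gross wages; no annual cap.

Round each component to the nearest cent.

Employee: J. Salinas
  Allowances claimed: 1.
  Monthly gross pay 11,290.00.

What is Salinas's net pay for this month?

10,162.41

Provincial Income Tax: taxable = 11,290.00 − 1×1,008.00 = 10,282.00
  3.5% × 10,282.00 = 359.87
Solidarity Surcharge: 1.8% × 11,290.00 = 203.22
Health Levy: 5% × 11,290.00 = 564.50
Total withheld: 359.87 + 203.22 + 564.50 = 1,127.59
Net pay: 11,290.00 − 1,127.59 = 10,162.41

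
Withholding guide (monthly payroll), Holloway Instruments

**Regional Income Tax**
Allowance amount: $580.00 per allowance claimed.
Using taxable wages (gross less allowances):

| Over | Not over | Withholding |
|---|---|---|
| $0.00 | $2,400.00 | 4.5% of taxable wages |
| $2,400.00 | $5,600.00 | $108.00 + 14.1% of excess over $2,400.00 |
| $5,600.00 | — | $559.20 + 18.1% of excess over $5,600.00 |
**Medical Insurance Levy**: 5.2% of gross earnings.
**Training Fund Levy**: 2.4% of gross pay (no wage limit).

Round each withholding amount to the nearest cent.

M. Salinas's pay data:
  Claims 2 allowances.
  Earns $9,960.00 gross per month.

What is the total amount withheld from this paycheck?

$1,895.36

Regional Income Tax: taxable = $9,960.00 − 2×$580.00 = $8,800.00
  $559.20 + 18.1% × ($8,800.00 − $5,600.00) = $559.20 + 18.1% × $3,200.00 = $1,138.40
Medical Insurance Levy: 5.2% × $9,960.00 = $517.92
Training Fund Levy: 2.4% × $9,960.00 = $239.04
Total: $1,138.40 + $517.92 + $239.04 = $1,895.36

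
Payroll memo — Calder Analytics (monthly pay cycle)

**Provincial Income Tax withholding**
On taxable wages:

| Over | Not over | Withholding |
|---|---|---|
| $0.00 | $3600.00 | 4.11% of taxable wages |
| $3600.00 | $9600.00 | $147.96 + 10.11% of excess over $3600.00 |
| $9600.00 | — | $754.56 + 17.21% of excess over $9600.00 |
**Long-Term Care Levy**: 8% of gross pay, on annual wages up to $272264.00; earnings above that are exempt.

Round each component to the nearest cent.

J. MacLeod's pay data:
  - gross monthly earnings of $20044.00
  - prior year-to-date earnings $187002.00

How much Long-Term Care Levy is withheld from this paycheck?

Long-Term Care Levy: 8% × $20044.00 = $1603.52

$1603.52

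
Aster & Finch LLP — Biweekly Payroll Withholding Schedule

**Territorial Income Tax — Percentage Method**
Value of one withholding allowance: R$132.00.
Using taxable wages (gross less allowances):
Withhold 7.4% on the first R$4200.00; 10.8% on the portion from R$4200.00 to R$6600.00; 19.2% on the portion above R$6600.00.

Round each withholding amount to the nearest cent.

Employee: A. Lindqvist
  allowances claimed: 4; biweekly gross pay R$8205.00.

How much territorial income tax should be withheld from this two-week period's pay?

Territorial Income Tax: taxable = R$8205.00 − 4×R$132.00 = R$7677.00
  R$570.00 + 19.2% × (R$7677.00 − R$6600.00) = R$570.00 + 19.2% × R$1077.00 = R$776.78

R$776.78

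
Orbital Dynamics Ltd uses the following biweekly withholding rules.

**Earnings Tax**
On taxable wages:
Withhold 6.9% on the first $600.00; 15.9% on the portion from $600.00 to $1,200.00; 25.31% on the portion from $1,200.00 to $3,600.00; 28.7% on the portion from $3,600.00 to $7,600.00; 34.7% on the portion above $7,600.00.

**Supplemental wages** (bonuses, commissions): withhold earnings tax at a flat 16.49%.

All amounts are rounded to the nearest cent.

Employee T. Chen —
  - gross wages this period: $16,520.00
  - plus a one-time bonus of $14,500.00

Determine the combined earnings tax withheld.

Earnings Tax: taxable = $16,520.00
  $1,892.24 + 34.7% × ($16,520.00 − $7,600.00) = $1,892.24 + 34.7% × $8,920.00 = $4,987.48
Supplemental (16.49% flat on bonus): 16.49% × $14,500.00 = $2,391.05
Total earnings tax: $4,987.48 + $2,391.05 = $7,378.53

$7,378.53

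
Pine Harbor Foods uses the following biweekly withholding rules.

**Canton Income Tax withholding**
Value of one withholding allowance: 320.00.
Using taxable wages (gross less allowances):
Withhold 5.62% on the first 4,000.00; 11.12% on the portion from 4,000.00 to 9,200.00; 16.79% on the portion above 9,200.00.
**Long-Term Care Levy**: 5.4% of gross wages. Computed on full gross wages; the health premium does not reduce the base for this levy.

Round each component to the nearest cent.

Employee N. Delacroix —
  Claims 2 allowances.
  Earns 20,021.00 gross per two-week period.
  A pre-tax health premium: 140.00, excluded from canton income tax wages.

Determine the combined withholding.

Canton Income Tax: taxable = 20,021.00 − 140.00 − 2×320.00 = 19,241.00
  803.04 + 16.79% × (19,241.00 − 9,200.00) = 803.04 + 16.79% × 10,041.00 = 2,488.92
Long-Term Care Levy: 5.4% × 20,021.00 = 1,081.13
Total: 2,488.92 + 1,081.13 = 3,570.05

3,570.05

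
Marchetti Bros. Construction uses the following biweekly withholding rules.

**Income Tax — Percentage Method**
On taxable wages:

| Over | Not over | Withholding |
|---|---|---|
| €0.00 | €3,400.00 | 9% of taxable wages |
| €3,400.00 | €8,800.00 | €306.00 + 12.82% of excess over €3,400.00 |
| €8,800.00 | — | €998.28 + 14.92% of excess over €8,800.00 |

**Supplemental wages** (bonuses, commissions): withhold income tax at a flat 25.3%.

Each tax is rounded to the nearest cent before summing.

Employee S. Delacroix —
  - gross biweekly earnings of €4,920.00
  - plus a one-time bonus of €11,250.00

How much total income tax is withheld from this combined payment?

€3,347.11

Income Tax: taxable = €4,920.00
  €306.00 + 12.82% × (€4,920.00 − €3,400.00) = €306.00 + 12.82% × €1,520.00 = €500.86
Supplemental (25.3% flat on bonus): 25.3% × €11,250.00 = €2,846.25
Total income tax: €500.86 + €2,846.25 = €3,347.11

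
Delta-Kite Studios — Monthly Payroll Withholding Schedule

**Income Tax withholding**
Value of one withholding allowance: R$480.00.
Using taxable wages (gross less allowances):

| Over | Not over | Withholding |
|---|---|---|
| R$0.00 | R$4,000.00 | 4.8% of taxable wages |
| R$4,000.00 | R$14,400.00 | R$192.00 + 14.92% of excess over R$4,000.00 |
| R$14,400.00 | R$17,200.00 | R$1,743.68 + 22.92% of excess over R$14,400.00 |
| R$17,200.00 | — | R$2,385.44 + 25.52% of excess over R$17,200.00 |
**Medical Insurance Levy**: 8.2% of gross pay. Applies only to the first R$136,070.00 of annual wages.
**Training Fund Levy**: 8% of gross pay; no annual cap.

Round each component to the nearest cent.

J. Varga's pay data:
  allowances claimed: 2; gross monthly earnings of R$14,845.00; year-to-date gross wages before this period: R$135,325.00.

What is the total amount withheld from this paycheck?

R$2,915.53

Income Tax: taxable = R$14,845.00 − 2×R$480.00 = R$13,885.00
  R$192.00 + 14.92% × (R$13,885.00 − R$4,000.00) = R$192.00 + 14.92% × R$9,885.00 = R$1,666.84
Medical Insurance Levy: cap R$136,070.00 − YTD R$135,325.00 = R$745.00 subject; 8.2% × R$745.00 = R$61.09
Training Fund Levy: 8% × R$14,845.00 = R$1,187.60
Total: R$1,666.84 + R$61.09 + R$1,187.60 = R$2,915.53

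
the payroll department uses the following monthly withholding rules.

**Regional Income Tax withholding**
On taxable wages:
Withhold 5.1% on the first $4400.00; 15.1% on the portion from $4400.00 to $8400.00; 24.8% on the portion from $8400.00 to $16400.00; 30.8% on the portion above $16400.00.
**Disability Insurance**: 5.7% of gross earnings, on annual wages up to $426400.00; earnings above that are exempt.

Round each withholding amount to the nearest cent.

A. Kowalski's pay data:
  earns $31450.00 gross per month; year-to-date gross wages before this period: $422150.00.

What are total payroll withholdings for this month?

$7690.05

Regional Income Tax: taxable = $31450.00
  $2812.40 + 30.8% × ($31450.00 − $16400.00) = $2812.40 + 30.8% × $15050.00 = $7447.80
Disability Insurance: cap $426400.00 − YTD $422150.00 = $4250.00 subject; 5.7% × $4250.00 = $242.25
Total: $7447.80 + $242.25 = $7690.05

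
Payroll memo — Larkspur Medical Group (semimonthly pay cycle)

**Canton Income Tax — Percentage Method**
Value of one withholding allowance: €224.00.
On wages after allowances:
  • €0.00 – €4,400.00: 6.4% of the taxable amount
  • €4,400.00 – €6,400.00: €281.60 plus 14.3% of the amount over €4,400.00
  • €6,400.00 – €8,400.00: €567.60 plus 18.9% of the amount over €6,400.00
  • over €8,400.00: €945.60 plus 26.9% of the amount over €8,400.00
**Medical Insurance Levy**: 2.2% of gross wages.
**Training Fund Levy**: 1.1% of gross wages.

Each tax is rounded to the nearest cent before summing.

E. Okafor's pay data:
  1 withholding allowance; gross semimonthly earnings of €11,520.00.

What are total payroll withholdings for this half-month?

Canton Income Tax: taxable = €11,520.00 − 1×€224.00 = €11,296.00
  €945.60 + 26.9% × (€11,296.00 − €8,400.00) = €945.60 + 26.9% × €2,896.00 = €1,724.62
Medical Insurance Levy: 2.2% × €11,520.00 = €253.44
Training Fund Levy: 1.1% × €11,520.00 = €126.72
Total: €1,724.62 + €253.44 + €126.72 = €2,104.78

€2,104.78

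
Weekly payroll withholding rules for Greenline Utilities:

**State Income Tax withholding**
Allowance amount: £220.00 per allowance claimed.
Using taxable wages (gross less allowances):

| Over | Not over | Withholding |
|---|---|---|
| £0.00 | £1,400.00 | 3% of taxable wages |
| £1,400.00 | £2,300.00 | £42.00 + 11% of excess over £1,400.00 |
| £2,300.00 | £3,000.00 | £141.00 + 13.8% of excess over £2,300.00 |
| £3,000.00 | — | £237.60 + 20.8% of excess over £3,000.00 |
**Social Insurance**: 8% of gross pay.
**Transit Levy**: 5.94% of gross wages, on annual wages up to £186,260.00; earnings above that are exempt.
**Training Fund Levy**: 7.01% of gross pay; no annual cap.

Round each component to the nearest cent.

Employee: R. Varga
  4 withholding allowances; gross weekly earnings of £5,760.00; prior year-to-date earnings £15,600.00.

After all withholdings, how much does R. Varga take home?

State Income Tax: taxable = £5,760.00 − 4×£220.00 = £4,880.00
  £237.60 + 20.8% × (£4,880.00 − £3,000.00) = £237.60 + 20.8% × £1,880.00 = £628.64
Social Insurance: 8% × £5,760.00 = £460.80
Transit Levy: 5.94% × £5,760.00 = £342.14
Training Fund Levy: 7.01% × £5,760.00 = £403.78
Total withheld: £628.64 + £460.80 + £342.14 + £403.78 = £1,835.36
Net pay: £5,760.00 − £1,835.36 = £3,924.64

£3,924.64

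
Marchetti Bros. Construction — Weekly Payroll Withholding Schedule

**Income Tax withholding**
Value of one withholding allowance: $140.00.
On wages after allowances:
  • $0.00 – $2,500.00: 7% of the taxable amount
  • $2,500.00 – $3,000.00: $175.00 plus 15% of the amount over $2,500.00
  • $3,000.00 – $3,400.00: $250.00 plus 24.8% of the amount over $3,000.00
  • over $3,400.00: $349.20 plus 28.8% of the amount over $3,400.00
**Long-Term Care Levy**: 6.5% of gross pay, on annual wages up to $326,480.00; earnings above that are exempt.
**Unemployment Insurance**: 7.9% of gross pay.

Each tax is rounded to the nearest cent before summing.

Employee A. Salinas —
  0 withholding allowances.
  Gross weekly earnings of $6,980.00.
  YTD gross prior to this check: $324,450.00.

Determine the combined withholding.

Income Tax: taxable = $6,980.00
  $349.20 + 28.8% × ($6,980.00 − $3,400.00) = $349.20 + 28.8% × $3,580.00 = $1,380.24
Long-Term Care Levy: cap $326,480.00 − YTD $324,450.00 = $2,030.00 subject; 6.5% × $2,030.00 = $131.95
Unemployment Insurance: 7.9% × $6,980.00 = $551.42
Total: $1,380.24 + $131.95 + $551.42 = $2,063.61

$2,063.61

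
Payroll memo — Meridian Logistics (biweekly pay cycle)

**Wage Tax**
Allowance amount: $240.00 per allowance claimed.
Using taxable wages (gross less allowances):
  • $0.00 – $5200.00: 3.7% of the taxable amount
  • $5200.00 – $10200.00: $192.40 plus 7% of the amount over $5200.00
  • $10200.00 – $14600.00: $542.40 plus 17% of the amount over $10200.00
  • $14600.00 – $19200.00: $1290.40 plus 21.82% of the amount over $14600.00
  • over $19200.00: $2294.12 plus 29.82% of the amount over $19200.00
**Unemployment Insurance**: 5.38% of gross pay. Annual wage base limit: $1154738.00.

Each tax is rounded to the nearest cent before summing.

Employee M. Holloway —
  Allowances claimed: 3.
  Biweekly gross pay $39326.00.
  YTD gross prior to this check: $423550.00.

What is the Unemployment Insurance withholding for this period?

Unemployment Insurance: 5.38% × $39326.00 = $2115.74

$2115.74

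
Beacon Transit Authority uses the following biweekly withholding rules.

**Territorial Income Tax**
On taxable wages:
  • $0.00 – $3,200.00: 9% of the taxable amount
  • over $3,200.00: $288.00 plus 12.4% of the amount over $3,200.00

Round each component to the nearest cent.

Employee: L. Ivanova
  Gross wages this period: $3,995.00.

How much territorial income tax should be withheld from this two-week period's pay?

$386.58

Territorial Income Tax: taxable = $3,995.00
  $288.00 + 12.4% × ($3,995.00 − $3,200.00) = $288.00 + 12.4% × $795.00 = $386.58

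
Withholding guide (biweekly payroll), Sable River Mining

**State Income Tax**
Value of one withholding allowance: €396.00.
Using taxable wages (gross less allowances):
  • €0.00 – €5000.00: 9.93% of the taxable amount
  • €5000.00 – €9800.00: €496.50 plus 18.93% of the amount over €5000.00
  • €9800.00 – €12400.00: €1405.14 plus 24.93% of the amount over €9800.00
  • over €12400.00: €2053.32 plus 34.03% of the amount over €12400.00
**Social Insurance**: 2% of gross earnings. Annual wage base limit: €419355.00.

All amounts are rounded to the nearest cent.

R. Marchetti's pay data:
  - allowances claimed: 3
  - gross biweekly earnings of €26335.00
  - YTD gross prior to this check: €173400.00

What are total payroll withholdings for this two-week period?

€6917.82

State Income Tax: taxable = €26335.00 − 3×€396.00 = €25147.00
  €2053.32 + 34.03% × (€25147.00 − €12400.00) = €2053.32 + 34.03% × €12747.00 = €6391.12
Social Insurance: 2% × €26335.00 = €526.70
Total: €6391.12 + €526.70 = €6917.82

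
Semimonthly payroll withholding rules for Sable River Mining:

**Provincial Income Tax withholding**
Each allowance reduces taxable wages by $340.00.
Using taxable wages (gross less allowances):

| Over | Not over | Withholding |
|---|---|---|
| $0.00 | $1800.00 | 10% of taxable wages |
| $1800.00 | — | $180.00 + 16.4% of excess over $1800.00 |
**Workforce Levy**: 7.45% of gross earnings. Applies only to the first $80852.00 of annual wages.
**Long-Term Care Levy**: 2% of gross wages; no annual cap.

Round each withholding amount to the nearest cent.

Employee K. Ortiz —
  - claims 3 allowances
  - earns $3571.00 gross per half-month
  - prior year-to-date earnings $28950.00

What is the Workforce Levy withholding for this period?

$266.04

Workforce Levy: 7.45% × $3571.00 = $266.04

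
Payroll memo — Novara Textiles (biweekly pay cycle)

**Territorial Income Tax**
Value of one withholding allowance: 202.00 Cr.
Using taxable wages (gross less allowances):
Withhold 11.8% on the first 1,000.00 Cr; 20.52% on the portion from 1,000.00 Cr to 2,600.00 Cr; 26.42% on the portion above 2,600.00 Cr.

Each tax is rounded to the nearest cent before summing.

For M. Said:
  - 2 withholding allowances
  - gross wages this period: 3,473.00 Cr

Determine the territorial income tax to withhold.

570.23 Cr

Territorial Income Tax: taxable = 3,473.00 Cr − 2×202.00 Cr = 3,069.00 Cr
  446.32 Cr + 26.42% × (3,069.00 Cr − 2,600.00 Cr) = 446.32 Cr + 26.42% × 469.00 Cr = 570.23 Cr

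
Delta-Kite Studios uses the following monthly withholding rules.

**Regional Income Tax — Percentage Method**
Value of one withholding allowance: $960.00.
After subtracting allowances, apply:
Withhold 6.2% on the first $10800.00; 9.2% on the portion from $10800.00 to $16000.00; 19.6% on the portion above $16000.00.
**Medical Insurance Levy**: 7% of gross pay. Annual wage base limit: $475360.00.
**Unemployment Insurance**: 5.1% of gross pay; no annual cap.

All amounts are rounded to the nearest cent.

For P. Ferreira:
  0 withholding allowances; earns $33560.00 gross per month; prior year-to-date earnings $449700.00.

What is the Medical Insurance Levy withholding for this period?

$1796.20

Medical Insurance Levy: cap $475360.00 − YTD $449700.00 = $25660.00 subject; 7% × $25660.00 = $1796.20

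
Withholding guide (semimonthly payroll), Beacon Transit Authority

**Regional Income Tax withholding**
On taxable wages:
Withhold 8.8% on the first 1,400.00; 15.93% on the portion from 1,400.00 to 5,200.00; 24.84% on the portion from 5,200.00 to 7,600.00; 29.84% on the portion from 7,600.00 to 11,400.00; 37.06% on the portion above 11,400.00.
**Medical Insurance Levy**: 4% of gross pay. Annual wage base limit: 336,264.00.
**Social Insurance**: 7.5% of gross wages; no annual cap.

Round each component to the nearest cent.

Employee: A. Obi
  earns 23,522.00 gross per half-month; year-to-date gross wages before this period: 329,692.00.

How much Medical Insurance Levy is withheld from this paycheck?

262.88

Medical Insurance Levy: cap 336,264.00 − YTD 329,692.00 = 6,572.00 subject; 4% × 6,572.00 = 262.88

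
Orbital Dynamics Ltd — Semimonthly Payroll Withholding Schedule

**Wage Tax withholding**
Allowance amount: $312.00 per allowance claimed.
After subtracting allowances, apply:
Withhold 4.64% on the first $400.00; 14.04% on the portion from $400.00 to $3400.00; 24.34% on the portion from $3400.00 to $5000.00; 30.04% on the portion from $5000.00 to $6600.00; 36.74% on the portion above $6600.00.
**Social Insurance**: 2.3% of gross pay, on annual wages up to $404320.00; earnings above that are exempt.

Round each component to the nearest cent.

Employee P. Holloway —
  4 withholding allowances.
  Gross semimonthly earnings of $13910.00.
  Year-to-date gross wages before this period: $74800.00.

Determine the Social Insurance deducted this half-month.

$319.93

Social Insurance: 2.3% × $13910.00 = $319.93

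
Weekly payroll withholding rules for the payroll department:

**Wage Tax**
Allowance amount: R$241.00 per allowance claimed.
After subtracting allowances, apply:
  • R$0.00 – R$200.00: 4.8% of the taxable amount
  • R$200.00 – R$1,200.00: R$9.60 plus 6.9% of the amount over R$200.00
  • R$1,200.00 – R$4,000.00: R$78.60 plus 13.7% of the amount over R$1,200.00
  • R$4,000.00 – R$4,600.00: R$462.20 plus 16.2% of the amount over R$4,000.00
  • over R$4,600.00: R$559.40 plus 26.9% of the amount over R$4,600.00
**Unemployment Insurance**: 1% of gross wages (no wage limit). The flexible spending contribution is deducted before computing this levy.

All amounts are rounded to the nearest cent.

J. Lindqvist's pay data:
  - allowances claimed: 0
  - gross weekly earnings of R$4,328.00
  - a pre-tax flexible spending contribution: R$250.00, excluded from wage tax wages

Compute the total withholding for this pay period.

R$515.62

Wage Tax: taxable = R$4,328.00 − R$250.00 = R$4,078.00
  R$462.20 + 16.2% × (R$4,078.00 − R$4,000.00) = R$462.20 + 16.2% × R$78.00 = R$474.84
Unemployment Insurance: 1% × R$4,078.00 = R$40.78
Total: R$474.84 + R$40.78 = R$515.62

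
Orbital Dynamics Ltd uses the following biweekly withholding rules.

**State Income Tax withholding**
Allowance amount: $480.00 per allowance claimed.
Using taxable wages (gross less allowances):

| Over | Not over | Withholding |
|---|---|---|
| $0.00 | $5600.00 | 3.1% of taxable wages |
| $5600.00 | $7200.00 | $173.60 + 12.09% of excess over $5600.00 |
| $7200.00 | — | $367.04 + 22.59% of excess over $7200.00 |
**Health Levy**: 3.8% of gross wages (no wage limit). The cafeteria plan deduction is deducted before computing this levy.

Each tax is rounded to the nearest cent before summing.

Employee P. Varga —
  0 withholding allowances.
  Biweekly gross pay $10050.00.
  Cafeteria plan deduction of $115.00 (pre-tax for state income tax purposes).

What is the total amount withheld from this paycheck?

State Income Tax: taxable = $10050.00 − $115.00 = $9935.00
  $367.04 + 22.59% × ($9935.00 − $7200.00) = $367.04 + 22.59% × $2735.00 = $984.88
Health Levy: 3.8% × $9935.00 = $377.53
Total: $984.88 + $377.53 = $1362.41

$1362.41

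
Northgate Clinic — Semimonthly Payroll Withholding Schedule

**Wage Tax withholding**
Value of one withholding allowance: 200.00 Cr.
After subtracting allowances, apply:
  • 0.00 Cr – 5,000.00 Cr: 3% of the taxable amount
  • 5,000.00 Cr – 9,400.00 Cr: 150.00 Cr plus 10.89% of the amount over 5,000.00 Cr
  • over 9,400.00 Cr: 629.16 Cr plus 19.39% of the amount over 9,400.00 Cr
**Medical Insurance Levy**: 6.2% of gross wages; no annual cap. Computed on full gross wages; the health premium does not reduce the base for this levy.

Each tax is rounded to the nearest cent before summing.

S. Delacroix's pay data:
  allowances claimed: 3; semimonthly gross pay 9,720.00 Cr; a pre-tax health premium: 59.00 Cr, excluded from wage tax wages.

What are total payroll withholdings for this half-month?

Wage Tax: taxable = 9,720.00 Cr − 59.00 Cr − 3×200.00 Cr = 9,061.00 Cr
  150.00 Cr + 10.89% × (9,061.00 Cr − 5,000.00 Cr) = 150.00 Cr + 10.89% × 4,061.00 Cr = 592.24 Cr
Medical Insurance Levy: 6.2% × 9,720.00 Cr = 602.64 Cr
Total: 592.24 Cr + 602.64 Cr = 1,194.88 Cr

1,194.88 Cr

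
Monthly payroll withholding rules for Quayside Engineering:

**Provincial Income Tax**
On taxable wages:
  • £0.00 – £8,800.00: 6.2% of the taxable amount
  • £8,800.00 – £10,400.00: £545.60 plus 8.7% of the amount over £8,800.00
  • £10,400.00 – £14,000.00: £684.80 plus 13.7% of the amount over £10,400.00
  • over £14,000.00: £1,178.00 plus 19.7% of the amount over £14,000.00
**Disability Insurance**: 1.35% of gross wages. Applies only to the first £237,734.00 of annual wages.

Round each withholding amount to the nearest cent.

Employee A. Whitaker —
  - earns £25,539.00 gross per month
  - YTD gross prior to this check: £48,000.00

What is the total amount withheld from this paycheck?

Provincial Income Tax: taxable = £25,539.00
  £1,178.00 + 19.7% × (£25,539.00 − £14,000.00) = £1,178.00 + 19.7% × £11,539.00 = £3,451.18
Disability Insurance: 1.35% × £25,539.00 = £344.78
Total: £3,451.18 + £344.78 = £3,795.96

£3,795.96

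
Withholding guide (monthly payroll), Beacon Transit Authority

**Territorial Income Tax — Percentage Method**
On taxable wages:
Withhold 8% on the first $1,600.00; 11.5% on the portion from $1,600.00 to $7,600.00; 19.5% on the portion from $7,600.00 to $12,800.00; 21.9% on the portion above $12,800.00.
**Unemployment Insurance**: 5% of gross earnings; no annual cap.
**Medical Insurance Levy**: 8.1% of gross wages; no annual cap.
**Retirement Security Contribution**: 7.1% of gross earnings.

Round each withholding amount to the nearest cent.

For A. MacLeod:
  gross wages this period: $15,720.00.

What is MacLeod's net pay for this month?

$10,073.08

Territorial Income Tax: taxable = $15,720.00
  $1,832.00 + 21.9% × ($15,720.00 − $12,800.00) = $1,832.00 + 21.9% × $2,920.00 = $2,471.48
Unemployment Insurance: 5% × $15,720.00 = $786.00
Medical Insurance Levy: 8.1% × $15,720.00 = $1,273.32
Retirement Security Contribution: 7.1% × $15,720.00 = $1,116.12
Total withheld: $2,471.48 + $786.00 + $1,273.32 + $1,116.12 = $5,646.92
Net pay: $15,720.00 − $5,646.92 = $10,073.08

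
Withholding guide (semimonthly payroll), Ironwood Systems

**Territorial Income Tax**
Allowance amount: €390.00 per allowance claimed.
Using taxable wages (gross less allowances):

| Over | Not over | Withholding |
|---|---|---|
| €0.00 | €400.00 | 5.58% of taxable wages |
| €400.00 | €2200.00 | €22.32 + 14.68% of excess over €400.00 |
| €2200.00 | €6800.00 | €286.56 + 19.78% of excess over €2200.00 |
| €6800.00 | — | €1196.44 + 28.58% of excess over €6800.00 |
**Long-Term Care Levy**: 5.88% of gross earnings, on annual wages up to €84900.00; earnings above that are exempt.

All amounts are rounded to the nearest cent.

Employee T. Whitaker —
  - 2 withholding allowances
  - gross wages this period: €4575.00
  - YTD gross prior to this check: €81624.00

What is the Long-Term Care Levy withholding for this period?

Long-Term Care Levy: cap €84900.00 − YTD €81624.00 = €3276.00 subject; 5.88% × €3276.00 = €192.63

€192.63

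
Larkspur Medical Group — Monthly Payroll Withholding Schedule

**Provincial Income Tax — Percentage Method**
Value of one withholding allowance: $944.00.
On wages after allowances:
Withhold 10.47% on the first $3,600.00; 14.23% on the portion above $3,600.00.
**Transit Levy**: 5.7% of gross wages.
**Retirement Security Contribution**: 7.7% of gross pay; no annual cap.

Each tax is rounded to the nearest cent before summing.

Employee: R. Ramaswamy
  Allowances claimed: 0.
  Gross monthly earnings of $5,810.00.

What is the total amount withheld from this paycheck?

Provincial Income Tax: taxable = $5,810.00
  $376.92 + 14.23% × ($5,810.00 − $3,600.00) = $376.92 + 14.23% × $2,210.00 = $691.40
Transit Levy: 5.7% × $5,810.00 = $331.17
Retirement Security Contribution: 7.7% × $5,810.00 = $447.37
Total: $691.40 + $331.17 + $447.37 = $1,469.94

$1,469.94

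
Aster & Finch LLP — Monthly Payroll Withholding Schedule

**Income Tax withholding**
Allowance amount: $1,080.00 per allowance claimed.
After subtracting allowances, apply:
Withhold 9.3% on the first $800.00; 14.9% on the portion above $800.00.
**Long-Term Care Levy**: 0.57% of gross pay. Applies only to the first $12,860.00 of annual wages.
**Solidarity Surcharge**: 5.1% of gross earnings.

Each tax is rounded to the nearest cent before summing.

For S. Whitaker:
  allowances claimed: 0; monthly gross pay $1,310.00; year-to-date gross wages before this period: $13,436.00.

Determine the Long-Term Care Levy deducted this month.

$0.00

Long-Term Care Levy: YTD $13,436.00 ≥ cap $12,860.00 → $0.00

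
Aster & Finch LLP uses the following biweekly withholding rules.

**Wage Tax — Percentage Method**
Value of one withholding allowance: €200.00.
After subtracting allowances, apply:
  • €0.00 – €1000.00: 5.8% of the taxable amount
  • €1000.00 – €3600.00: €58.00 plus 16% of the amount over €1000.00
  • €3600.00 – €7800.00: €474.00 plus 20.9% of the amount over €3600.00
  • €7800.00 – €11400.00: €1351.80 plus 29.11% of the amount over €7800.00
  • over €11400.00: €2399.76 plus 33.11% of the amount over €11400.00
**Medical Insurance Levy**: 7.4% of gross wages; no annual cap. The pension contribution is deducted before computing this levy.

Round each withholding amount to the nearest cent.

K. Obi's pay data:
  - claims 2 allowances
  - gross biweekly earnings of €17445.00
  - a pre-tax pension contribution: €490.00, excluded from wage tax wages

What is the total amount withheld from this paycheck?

Wage Tax: taxable = €17445.00 − €490.00 − 2×€200.00 = €16555.00
  €2399.76 + 33.11% × (€16555.00 − €11400.00) = €2399.76 + 33.11% × €5155.00 = €4106.58
Medical Insurance Levy: 7.4% × €16955.00 = €1254.67
Total: €4106.58 + €1254.67 = €5361.25

€5361.25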